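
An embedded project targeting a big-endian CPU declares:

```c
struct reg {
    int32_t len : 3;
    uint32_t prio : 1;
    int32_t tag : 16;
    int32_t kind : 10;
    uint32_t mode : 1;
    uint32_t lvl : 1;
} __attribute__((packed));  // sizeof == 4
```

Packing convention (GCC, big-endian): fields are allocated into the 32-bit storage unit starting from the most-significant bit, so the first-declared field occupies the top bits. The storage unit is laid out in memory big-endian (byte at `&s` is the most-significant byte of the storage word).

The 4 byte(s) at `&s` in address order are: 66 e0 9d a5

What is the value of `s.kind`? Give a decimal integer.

-151

[0]=0x66 [1]=0xe0 [2]=0x9d [3]=0xa5 (big-endian) → word 0x66e09da5
len:3 @ bit 29 → (0x66e09da5>>29)&0x7 = 0x3
prio:1 @ bit 28 → (0x66e09da5>>28)&0x1 = 0x0
tag:16 @ bit 12 → (0x66e09da5>>12)&0xffff = 0x6e09
kind:10 @ bit 2 → (0x66e09da5>>2)&0x3ff = 0x369  ←
mode:1 @ bit 1 → (0x66e09da5>>1)&0x1 = 0x0
lvl:1 @ bit 0 → (0x66e09da5>>0)&0x1 = 0x1
kind signed 10b, MSB=1: 873 - 1024 = -151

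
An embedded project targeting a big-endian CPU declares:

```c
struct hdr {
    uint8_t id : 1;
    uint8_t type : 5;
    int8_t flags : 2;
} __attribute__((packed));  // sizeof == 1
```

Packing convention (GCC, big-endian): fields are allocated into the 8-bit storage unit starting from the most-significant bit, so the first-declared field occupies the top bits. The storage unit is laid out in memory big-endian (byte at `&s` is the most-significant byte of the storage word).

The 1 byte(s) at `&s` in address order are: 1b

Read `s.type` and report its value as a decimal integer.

6

[0]=0x1b (big-endian) → word 0x1b
id:1 @ bit 7 → (0x1b>>7)&0x1 = 0x0
type:5 @ bit 2 → (0x1b>>2)&0x1f = 0x6  ←
flags:2 @ bit 0 → (0x1b>>0)&0x3 = 0x3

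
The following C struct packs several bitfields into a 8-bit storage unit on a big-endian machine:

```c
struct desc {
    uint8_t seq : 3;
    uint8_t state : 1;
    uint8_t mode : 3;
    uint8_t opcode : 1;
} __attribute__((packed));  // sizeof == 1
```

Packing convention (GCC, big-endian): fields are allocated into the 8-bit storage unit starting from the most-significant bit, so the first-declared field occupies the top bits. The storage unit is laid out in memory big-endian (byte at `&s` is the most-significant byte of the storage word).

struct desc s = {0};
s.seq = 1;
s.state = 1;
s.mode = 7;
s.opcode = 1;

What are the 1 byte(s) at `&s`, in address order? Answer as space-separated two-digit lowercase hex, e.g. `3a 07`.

seq:3 = 1 → 0x1 << 5 → word 0x20
state:1 = 1 → 0x1 << 4 → word 0x30
mode:3 = 7 → 0x7 << 1 → word 0x3e
opcode:1 = 1 → 0x1 << 0 → word 0x3f
word = 0x3f → big-endian bytes:
  [0]=0x3f

3f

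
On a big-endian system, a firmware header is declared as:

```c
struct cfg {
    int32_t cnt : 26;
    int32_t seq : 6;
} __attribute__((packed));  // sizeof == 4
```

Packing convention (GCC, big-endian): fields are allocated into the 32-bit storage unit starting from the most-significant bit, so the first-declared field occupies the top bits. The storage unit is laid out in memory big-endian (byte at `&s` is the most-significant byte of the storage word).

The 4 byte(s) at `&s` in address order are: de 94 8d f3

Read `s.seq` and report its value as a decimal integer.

-13

[0]=0xde [1]=0x94 [2]=0x8d [3]=0xf3 (big-endian) → word 0xde948df3
cnt [6+:26] = (word>>6) & 0x3ffffff = 58348087
seq [0+:6] = (word>>0) & 0x3f = 51  ←
seq signed 6b, MSB=1: 51 - 64 = -13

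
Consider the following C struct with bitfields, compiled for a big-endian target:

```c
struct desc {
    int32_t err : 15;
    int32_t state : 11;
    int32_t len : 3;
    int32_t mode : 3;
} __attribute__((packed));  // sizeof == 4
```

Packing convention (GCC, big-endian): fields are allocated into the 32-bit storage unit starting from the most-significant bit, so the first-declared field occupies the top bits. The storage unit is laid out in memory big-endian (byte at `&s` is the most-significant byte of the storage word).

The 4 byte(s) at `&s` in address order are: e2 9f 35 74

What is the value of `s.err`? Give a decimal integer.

-3761

[0]=0xe2 [1]=0x9f [2]=0x35 [3]=0x74 (big-endian) → word 0xe29f3574
err:15 @ bit 17 → (0xe29f3574>>17)&0x7fff = 0x714f  ←
state:11 @ bit 6 → (0xe29f3574>>6)&0x7ff = 0x4d5
len:3 @ bit 3 → (0xe29f3574>>3)&0x7 = 0x6
mode:3 @ bit 0 → (0xe29f3574>>0)&0x7 = 0x4
err signed 15b, MSB=1: 29007 - 32768 = -3761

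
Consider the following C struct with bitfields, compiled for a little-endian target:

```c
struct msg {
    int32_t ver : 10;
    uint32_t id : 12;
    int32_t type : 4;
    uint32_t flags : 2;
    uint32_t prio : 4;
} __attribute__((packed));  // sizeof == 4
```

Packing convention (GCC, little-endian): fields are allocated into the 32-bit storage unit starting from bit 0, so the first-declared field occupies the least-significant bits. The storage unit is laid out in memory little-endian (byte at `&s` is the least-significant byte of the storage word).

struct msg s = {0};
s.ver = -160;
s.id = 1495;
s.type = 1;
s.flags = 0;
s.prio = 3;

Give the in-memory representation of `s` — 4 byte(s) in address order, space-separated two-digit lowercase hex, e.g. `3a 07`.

60 5f 57 30

ver (10b) val=-160 bits=0x360 at bit 0: 0x00000360
id (12b) val=1495 bits=0x5d7 at bit 10: 0x00175f60
type (4b) val=1 bits=0x1 at bit 22: 0x00575f60
flags (2b) val=0 bits=0x0 at bit 26: 0x00575f60
prio (4b) val=3 bits=0x3 at bit 28: 0x30575f60
word = 0x30575f60 → little-endian bytes:
  [0]=0x60  [1]=0x5f  [2]=0x57  [3]=0x30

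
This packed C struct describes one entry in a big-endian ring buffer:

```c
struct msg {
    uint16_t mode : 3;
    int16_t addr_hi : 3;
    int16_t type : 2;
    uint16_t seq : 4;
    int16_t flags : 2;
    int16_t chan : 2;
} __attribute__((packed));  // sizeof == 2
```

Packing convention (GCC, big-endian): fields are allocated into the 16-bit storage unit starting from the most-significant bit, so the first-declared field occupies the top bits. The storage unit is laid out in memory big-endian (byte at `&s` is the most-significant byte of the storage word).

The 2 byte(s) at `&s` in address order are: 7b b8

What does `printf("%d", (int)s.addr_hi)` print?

[0]=0x7b [1]=0xb8 (big-endian) → word 0x7bb8
mode:3 @ bit 13 → (0x7bb8>>13)&0x7 = 0x3
addr_hi:3 @ bit 10 → (0x7bb8>>10)&0x7 = 0x6  ←
type:2 @ bit 8 → (0x7bb8>>8)&0x3 = 0x3
seq:4 @ bit 4 → (0x7bb8>>4)&0xf = 0xb
flags:2 @ bit 2 → (0x7bb8>>2)&0x3 = 0x2
chan:2 @ bit 0 → (0x7bb8>>0)&0x3 = 0x0
addr_hi signed 3b, MSB=1: 6 - 8 = -2

-2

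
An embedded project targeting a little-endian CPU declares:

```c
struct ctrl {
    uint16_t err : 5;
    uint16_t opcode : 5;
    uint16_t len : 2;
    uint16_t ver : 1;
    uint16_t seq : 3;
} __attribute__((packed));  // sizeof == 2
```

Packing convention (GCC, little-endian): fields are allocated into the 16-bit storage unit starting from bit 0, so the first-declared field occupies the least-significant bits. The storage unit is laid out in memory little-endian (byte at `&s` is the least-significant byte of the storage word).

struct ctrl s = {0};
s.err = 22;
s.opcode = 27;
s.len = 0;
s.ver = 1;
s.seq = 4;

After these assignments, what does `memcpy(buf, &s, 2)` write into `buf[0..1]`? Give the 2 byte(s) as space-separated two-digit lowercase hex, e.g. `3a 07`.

err:5 = 22 → 0x16 << 0 → word 0x0016
opcode:5 = 27 → 0x1b << 5 → word 0x0376
len:2 = 0 → 0x0 << 10 → word 0x0376
ver:1 = 1 → 0x1 << 12 → word 0x1376
seq:3 = 4 → 0x4 << 13 → word 0x9376
word = 0x9376 → little-endian bytes:
  [0]=0x76  [1]=0x93

76 93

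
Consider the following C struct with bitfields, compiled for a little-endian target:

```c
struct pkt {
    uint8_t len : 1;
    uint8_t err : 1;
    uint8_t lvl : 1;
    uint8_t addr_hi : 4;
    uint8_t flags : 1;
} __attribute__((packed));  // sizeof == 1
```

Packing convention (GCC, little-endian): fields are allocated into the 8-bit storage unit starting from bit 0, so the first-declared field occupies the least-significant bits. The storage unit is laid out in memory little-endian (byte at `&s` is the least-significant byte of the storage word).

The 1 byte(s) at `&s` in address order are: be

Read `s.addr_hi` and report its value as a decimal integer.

[0]=0xbe (little-endian) → word 0xbe
len [0+:1] = (word>>0) & 0x1 = 0
err [1+:1] = (word>>1) & 0x1 = 1
lvl [2+:1] = (word>>2) & 0x1 = 1
addr_hi [3+:4] = (word>>3) & 0xf = 7  ←
flags [7+:1] = (word>>7) & 0x1 = 1

7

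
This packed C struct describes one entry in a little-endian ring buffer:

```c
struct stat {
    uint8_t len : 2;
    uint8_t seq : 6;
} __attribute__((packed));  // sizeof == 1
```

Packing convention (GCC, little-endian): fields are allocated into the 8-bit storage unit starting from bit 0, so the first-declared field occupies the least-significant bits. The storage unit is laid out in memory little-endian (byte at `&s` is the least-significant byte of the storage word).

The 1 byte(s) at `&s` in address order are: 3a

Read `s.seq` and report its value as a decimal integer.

14

[0]=0x3a (little-endian) → word 0x3a
len [0+:2] = (word>>0) & 0x3 = 2
seq [2+:6] = (word>>2) & 0x3f = 14  ←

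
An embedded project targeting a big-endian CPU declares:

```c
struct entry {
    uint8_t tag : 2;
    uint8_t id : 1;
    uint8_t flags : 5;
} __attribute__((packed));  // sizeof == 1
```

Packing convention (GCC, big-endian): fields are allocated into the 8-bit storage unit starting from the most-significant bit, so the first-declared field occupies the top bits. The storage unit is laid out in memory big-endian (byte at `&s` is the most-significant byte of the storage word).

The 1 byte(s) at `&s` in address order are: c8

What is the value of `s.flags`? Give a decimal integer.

[0]=0xc8 (big-endian) → word 0xc8
tag [6+:2] = (word>>6) & 0x3 = 3
id [5+:1] = (word>>5) & 0x1 = 0
flags [0+:5] = (word>>0) & 0x1f = 8  ←

8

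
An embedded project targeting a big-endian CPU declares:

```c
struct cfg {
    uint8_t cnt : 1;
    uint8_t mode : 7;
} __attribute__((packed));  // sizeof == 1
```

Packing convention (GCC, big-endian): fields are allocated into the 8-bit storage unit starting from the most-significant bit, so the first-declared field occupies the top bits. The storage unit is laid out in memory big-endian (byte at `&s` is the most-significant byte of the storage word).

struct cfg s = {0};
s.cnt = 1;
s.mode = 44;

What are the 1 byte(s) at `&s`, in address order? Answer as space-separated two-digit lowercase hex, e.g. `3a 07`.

cnt:1 = 1 → 0x1 << 7 → word 0x80
mode:7 = 44 → 0x2c << 0 → word 0xac
word = 0xac → big-endian bytes:
  [0]=0xac

ac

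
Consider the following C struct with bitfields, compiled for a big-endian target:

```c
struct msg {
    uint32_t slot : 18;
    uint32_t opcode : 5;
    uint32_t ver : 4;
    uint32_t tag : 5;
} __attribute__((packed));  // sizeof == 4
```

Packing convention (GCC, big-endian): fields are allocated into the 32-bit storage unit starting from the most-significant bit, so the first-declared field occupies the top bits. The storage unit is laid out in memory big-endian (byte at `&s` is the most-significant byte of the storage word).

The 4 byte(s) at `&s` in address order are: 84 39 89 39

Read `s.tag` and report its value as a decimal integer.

25

[0]=0x84 [1]=0x39 [2]=0x89 [3]=0x39 (big-endian) → word 0x84398939
slot [14+:18] = (word>>14) & 0x3ffff = 135398
opcode [9+:5] = (word>>9) & 0x1f = 4
ver [5+:4] = (word>>5) & 0xf = 9
tag [0+:5] = (word>>0) & 0x1f = 25  ←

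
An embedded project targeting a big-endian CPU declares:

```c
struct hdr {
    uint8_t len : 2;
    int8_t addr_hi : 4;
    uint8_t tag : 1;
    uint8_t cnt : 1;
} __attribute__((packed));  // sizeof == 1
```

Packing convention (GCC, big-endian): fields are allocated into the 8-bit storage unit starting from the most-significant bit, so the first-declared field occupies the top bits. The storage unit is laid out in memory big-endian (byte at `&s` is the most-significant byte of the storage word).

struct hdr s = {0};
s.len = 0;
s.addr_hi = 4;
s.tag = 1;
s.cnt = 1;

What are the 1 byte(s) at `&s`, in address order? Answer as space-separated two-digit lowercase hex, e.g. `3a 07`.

13

len:2 = 0 → 0x0 << 6 → word 0x00
addr_hi:4 = 4 → 0x4 << 2 → word 0x10
tag:1 = 1 → 0x1 << 1 → word 0x12
cnt:1 = 1 → 0x1 << 0 → word 0x13
word = 0x13 → big-endian bytes:
  [0]=0x13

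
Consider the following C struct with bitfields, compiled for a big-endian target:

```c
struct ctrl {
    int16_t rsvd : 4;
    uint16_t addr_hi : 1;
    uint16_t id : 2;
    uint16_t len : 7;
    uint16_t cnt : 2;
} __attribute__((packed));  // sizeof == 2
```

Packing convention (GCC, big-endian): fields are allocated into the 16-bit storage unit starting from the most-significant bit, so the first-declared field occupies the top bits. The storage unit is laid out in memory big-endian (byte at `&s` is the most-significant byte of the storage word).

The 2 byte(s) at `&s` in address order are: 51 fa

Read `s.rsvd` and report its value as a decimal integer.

5

[0]=0x51 [1]=0xfa (big-endian) → word 0x51fa
rsvd [12+:4] = (word>>12) & 0xf = 5  ←
addr_hi [11+:1] = (word>>11) & 0x1 = 0
id [9+:2] = (word>>9) & 0x3 = 0
len [2+:7] = (word>>2) & 0x7f = 126
cnt [0+:2] = (word>>0) & 0x3 = 2
rsvd signed 4b, MSB=0: value = 5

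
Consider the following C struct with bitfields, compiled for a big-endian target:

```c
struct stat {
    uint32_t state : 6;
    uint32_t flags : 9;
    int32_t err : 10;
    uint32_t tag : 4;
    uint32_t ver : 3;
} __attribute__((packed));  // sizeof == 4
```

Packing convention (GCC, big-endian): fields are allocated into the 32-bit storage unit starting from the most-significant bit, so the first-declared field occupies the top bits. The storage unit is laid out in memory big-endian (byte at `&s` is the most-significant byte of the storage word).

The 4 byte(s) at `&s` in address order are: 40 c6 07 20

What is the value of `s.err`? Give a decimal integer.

[0]=0x40 [1]=0xc6 [2]=0x07 [3]=0x20 (big-endian) → word 0x40c60720
state:6 @ bit 26 → (0x40c60720>>26)&0x3f = 0x10
flags:9 @ bit 17 → (0x40c60720>>17)&0x1ff = 0x63
err:10 @ bit 7 → (0x40c60720>>7)&0x3ff = 0xe  ←
tag:4 @ bit 3 → (0x40c60720>>3)&0xf = 0x4
ver:3 @ bit 0 → (0x40c60720>>0)&0x7 = 0x0
err signed 10b, MSB=0: value = 14

14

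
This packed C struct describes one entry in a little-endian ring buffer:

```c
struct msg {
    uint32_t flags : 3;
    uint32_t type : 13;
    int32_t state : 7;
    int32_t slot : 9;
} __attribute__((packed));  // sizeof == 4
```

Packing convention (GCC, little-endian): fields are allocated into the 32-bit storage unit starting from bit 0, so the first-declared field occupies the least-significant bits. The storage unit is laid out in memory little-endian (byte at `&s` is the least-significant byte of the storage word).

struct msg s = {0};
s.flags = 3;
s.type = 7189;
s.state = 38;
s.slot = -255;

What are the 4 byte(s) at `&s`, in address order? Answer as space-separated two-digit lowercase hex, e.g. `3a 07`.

[0+:3] flags=3 & 0x7 = 0x3; word=0x00000003
[3+:13] type=7189 & 0x1fff = 0x1c15; word=0x0000e0ab
[16+:7] state=38 & 0x7f = 0x26; word=0x0026e0ab
[23+:9] slot=-255 & 0x1ff = 0x101; word=0x80a6e0ab
word = 0x80a6e0ab → little-endian bytes:
  [0]=0xab  [1]=0xe0  [2]=0xa6  [3]=0x80

ab e0 a6 80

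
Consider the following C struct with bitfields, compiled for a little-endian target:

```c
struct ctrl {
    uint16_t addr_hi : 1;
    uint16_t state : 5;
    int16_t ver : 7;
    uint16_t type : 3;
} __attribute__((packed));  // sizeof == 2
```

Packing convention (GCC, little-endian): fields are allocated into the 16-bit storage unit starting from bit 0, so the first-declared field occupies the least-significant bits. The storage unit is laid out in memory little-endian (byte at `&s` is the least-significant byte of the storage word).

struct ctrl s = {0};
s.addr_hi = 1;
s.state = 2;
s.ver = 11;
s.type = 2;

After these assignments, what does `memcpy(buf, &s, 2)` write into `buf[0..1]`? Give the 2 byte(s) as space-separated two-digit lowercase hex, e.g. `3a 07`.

c5 42

[0+:1] addr_hi=1 & 0x1 = 0x1; word=0x0001
[1+:5] state=2 & 0x1f = 0x2; word=0x0005
[6+:7] ver=11 & 0x7f = 0xb; word=0x02c5
[13+:3] type=2 & 0x7 = 0x2; word=0x42c5
word = 0x42c5 → little-endian bytes:
  [0]=0xc5  [1]=0x42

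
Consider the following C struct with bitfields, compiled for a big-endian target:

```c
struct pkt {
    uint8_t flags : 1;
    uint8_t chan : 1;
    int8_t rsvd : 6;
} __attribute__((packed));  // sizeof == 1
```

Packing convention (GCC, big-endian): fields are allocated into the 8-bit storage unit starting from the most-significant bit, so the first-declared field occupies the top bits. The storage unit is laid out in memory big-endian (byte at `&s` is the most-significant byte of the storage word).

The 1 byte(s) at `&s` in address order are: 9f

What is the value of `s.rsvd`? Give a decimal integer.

31

[0]=0x9f (big-endian) → word 0x9f
flags:1 @ bit 7 → (0x9f>>7)&0x1 = 0x1
chan:1 @ bit 6 → (0x9f>>6)&0x1 = 0x0
rsvd:6 @ bit 0 → (0x9f>>0)&0x3f = 0x1f  ←
rsvd signed 6b, MSB=0: value = 31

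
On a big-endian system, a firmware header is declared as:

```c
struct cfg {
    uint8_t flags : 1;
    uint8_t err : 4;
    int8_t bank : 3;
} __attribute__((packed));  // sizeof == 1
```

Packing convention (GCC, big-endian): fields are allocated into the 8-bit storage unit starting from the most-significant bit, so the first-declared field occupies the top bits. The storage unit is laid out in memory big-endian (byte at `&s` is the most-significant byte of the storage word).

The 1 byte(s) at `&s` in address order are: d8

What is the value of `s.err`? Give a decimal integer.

11

[0]=0xd8 (big-endian) → word 0xd8
flags:1 @ bit 7 → (0xd8>>7)&0x1 = 0x1
err:4 @ bit 3 → (0xd8>>3)&0xf = 0xb  ←
bank:3 @ bit 0 → (0xd8>>0)&0x7 = 0x0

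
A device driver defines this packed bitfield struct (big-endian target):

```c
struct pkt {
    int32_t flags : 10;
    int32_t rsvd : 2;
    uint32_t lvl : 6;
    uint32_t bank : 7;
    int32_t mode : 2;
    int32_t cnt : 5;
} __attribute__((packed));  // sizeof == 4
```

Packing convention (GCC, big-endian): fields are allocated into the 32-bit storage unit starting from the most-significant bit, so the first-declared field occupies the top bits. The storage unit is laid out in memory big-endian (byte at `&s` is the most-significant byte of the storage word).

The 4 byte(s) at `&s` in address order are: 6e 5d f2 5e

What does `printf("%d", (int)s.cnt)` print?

[0]=0x6e [1]=0x5d [2]=0xf2 [3]=0x5e (big-endian) → word 0x6e5df25e
flags [22+:10] = (word>>22) & 0x3ff = 441
rsvd [20+:2] = (word>>20) & 0x3 = 1
lvl [14+:6] = (word>>14) & 0x3f = 55
bank [7+:7] = (word>>7) & 0x7f = 100
mode [5+:2] = (word>>5) & 0x3 = 2
cnt [0+:5] = (word>>0) & 0x1f = 30  ←
cnt signed 5b, MSB=1: 30 - 32 = -2

-2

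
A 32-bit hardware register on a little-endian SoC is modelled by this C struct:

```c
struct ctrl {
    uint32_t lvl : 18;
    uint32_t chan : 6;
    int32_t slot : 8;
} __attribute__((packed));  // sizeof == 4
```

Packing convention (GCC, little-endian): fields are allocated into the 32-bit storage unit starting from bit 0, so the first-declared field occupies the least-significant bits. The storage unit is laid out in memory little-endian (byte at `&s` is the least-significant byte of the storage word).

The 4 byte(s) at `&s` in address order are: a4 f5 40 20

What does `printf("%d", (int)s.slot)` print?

[0]=0xa4 [1]=0xf5 [2]=0x40 [3]=0x20 (little-endian) → word 0x2040f5a4
lvl:18 @ bit 0 → (0x2040f5a4>>0)&0x3ffff = 0xf5a4
chan:6 @ bit 18 → (0x2040f5a4>>18)&0x3f = 0x10
slot:8 @ bit 24 → (0x2040f5a4>>24)&0xff = 0x20  ←
slot signed 8b, MSB=0: value = 32

32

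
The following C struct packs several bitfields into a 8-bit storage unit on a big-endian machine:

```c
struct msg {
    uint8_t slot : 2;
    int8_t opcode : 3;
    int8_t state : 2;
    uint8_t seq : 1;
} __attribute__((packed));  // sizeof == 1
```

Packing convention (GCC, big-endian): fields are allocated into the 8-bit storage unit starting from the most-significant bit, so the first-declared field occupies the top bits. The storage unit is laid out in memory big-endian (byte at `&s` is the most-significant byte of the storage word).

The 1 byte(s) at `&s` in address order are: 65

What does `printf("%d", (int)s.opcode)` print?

[0]=0x65 (big-endian) → word 0x65
slot:2 @ bit 6 → (0x65>>6)&0x3 = 0x1
opcode:3 @ bit 3 → (0x65>>3)&0x7 = 0x4  ←
state:2 @ bit 1 → (0x65>>1)&0x3 = 0x2
seq:1 @ bit 0 → (0x65>>0)&0x1 = 0x1
opcode signed 3b, MSB=1: 4 - 8 = -4

-4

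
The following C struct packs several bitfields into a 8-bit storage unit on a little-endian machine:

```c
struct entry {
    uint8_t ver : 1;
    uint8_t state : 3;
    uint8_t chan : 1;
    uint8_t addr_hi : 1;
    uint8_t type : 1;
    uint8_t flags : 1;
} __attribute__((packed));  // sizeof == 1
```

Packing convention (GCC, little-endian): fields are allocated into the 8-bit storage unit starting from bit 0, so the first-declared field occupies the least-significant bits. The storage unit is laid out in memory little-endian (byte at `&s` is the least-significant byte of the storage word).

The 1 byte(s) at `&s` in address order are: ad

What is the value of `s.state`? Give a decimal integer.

6

[0]=0xad (little-endian) → word 0xad
ver:1 @ bit 0 → (0xad>>0)&0x1 = 0x1
state:3 @ bit 1 → (0xad>>1)&0x7 = 0x6  ←
chan:1 @ bit 4 → (0xad>>4)&0x1 = 0x0
addr_hi:1 @ bit 5 → (0xad>>5)&0x1 = 0x1
type:1 @ bit 6 → (0xad>>6)&0x1 = 0x0
flags:1 @ bit 7 → (0xad>>7)&0x1 = 0x1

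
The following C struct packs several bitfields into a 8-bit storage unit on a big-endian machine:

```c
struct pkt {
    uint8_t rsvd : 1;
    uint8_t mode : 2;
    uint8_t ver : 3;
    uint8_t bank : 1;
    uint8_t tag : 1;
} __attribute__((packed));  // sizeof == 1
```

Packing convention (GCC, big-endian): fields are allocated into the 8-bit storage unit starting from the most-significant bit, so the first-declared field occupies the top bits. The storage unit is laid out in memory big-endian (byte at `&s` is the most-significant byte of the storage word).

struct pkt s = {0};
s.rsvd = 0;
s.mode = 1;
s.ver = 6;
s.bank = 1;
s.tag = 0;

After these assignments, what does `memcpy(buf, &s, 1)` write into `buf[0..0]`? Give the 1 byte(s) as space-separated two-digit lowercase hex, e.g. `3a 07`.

3a

rsvd (1b) val=0 bits=0x0 at bit 7: 0x00
mode (2b) val=1 bits=0x1 at bit 5: 0x20
ver (3b) val=6 bits=0x6 at bit 2: 0x38
bank (1b) val=1 bits=0x1 at bit 1: 0x3a
tag (1b) val=0 bits=0x0 at bit 0: 0x3a
word = 0x3a → big-endian bytes:
  [0]=0x3a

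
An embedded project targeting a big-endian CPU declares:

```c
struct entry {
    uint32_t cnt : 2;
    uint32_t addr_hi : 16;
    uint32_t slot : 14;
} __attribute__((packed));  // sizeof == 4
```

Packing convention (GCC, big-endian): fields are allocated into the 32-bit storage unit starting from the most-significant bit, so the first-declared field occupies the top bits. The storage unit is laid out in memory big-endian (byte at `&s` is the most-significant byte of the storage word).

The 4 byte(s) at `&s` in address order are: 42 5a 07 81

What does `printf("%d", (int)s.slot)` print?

1921

[0]=0x42 [1]=0x5a [2]=0x07 [3]=0x81 (big-endian) → word 0x425a0781
cnt:2 @ bit 30 → (0x425a0781>>30)&0x3 = 0x1
addr_hi:16 @ bit 14 → (0x425a0781>>14)&0xffff = 0x968
slot:14 @ bit 0 → (0x425a0781>>0)&0x3fff = 0x781  ←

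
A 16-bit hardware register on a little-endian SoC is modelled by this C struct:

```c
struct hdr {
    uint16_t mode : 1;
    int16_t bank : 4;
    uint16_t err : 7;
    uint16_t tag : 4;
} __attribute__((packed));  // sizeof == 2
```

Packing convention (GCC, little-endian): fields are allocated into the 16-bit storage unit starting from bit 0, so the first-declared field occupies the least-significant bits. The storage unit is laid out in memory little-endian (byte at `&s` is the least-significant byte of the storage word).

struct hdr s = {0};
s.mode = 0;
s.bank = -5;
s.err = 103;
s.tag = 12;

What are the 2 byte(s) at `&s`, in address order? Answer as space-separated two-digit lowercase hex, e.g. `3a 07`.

f6 cc

[0+:1] mode=0 & 0x1 = 0x0; word=0x0000
[1+:4] bank=-5 & 0xf = 0xb; word=0x0016
[5+:7] err=103 & 0x7f = 0x67; word=0x0cf6
[12+:4] tag=12 & 0xf = 0xc; word=0xccf6
word = 0xccf6 → little-endian bytes:
  [0]=0xf6  [1]=0xcc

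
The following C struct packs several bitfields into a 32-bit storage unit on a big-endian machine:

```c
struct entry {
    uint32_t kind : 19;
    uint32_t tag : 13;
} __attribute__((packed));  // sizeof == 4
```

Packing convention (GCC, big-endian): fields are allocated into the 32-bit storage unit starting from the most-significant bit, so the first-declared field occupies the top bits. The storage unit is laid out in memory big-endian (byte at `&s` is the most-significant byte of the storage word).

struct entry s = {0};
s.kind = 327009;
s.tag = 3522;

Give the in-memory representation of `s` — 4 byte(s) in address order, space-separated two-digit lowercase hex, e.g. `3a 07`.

9f ac 2d c2

kind (19b) val=327009 bits=0x4fd61 at bit 13: 0x9fac2000
tag (13b) val=3522 bits=0xdc2 at bit 0: 0x9fac2dc2
word = 0x9fac2dc2 → big-endian bytes:
  [0]=0x9f  [1]=0xac  [2]=0x2d  [3]=0xc2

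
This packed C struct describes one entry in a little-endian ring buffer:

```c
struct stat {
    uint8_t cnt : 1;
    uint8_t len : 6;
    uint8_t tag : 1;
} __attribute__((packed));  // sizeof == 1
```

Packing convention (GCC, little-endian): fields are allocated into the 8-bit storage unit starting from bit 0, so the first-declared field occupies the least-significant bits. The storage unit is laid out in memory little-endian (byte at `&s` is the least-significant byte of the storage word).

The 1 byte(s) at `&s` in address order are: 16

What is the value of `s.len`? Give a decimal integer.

[0]=0x16 (little-endian) → word 0x16
cnt [0+:1] = (word>>0) & 0x1 = 0
len [1+:6] = (word>>1) & 0x3f = 11  ←
tag [7+:1] = (word>>7) & 0x1 = 0

11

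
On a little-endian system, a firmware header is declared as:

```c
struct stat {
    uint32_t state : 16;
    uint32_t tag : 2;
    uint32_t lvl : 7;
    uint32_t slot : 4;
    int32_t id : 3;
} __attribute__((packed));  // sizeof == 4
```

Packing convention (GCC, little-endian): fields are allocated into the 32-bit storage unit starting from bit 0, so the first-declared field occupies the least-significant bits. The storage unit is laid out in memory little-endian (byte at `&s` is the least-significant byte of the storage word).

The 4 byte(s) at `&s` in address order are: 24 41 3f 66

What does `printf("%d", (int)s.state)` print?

16676

[0]=0x24 [1]=0x41 [2]=0x3f [3]=0x66 (little-endian) → word 0x663f4124
state [0+:16] = (word>>0) & 0xffff = 16676  ←
tag [16+:2] = (word>>16) & 0x3 = 3
lvl [18+:7] = (word>>18) & 0x7f = 15
slot [25+:4] = (word>>25) & 0xf = 3
id [29+:3] = (word>>29) & 0x7 = 3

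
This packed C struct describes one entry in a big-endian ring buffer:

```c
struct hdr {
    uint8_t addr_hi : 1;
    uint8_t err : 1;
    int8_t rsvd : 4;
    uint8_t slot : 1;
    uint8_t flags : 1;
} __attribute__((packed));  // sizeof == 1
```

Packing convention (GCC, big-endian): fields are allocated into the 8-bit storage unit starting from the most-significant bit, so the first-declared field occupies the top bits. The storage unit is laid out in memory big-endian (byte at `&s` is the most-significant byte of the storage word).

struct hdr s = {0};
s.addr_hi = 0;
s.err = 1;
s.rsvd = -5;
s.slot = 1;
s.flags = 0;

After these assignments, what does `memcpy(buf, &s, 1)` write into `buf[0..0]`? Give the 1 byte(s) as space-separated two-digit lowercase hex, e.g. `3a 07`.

addr_hi (1b) val=0 bits=0x0 at bit 7: 0x00
err (1b) val=1 bits=0x1 at bit 6: 0x40
rsvd (4b) val=-5 bits=0xb at bit 2: 0x6c
slot (1b) val=1 bits=0x1 at bit 1: 0x6e
flags (1b) val=0 bits=0x0 at bit 0: 0x6e
word = 0x6e → big-endian bytes:
  [0]=0x6e

6e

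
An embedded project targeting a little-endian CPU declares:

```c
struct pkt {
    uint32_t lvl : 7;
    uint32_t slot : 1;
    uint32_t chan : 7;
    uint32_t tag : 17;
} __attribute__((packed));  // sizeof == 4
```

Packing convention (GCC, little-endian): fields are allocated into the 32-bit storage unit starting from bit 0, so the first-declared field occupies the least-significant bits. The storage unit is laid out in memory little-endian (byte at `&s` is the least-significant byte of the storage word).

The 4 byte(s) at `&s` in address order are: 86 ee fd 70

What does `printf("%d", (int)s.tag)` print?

[0]=0x86 [1]=0xee [2]=0xfd [3]=0x70 (little-endian) → word 0x70fdee86
lvl:7 @ bit 0 → (0x70fdee86>>0)&0x7f = 0x6
slot:1 @ bit 7 → (0x70fdee86>>7)&0x1 = 0x1
chan:7 @ bit 8 → (0x70fdee86>>8)&0x7f = 0x6e
tag:17 @ bit 15 → (0x70fdee86>>15)&0x1ffff = 0xe1fb  ←

57851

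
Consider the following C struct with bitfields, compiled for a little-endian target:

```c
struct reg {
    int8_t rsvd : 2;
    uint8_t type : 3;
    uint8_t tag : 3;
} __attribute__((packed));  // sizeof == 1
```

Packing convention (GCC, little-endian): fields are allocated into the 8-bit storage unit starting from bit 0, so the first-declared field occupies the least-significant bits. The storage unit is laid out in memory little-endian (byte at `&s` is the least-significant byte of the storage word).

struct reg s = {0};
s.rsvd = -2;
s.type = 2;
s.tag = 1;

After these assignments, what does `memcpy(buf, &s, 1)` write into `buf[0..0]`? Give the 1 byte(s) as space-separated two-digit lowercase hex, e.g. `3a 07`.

2a

rsvd (2b) val=-2 bits=0x2 at bit 0: 0x02
type (3b) val=2 bits=0x2 at bit 2: 0x0a
tag (3b) val=1 bits=0x1 at bit 5: 0x2a
word = 0x2a → little-endian bytes:
  [0]=0x2a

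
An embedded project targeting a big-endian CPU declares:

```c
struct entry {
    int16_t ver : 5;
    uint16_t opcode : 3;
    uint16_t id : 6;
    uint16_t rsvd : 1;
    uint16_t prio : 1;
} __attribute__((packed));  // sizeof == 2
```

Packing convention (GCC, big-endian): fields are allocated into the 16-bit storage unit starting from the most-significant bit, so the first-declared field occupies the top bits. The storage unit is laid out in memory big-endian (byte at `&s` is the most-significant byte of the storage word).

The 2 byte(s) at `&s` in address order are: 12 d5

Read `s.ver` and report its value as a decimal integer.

[0]=0x12 [1]=0xd5 (big-endian) → word 0x12d5
ver:5 @ bit 11 → (0x12d5>>11)&0x1f = 0x2  ←
opcode:3 @ bit 8 → (0x12d5>>8)&0x7 = 0x2
id:6 @ bit 2 → (0x12d5>>2)&0x3f = 0x35
rsvd:1 @ bit 1 → (0x12d5>>1)&0x1 = 0x0
prio:1 @ bit 0 → (0x12d5>>0)&0x1 = 0x1
ver signed 5b, MSB=0: value = 2

2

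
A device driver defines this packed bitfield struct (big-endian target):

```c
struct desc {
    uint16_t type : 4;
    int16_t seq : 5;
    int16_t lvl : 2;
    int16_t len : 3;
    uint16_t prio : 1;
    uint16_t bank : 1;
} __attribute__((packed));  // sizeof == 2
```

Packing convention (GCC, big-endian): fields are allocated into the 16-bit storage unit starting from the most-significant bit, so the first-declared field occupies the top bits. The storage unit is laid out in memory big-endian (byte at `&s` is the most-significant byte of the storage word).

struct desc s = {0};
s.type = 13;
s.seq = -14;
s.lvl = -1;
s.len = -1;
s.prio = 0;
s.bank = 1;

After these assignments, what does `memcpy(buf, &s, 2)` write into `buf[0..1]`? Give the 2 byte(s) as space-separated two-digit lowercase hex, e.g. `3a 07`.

type (4b) val=13 bits=0xd at bit 12: 0xd000
seq (5b) val=-14 bits=0x12 at bit 7: 0xd900
lvl (2b) val=-1 bits=0x3 at bit 5: 0xd960
len (3b) val=-1 bits=0x7 at bit 2: 0xd97c
prio (1b) val=0 bits=0x0 at bit 1: 0xd97c
bank (1b) val=1 bits=0x1 at bit 0: 0xd97d
word = 0xd97d → big-endian bytes:
  [0]=0xd9  [1]=0x7d

d9 7d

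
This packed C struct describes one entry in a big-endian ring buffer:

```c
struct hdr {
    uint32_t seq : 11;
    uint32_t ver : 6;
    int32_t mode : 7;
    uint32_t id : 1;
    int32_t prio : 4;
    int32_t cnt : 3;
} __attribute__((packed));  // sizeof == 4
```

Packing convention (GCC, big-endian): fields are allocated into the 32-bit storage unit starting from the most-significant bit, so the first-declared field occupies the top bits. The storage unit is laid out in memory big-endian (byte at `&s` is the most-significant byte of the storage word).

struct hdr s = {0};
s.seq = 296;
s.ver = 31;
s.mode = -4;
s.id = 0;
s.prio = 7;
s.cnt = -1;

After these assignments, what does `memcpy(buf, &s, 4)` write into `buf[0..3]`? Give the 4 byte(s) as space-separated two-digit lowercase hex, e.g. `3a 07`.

[21+:11] seq=296 & 0x7ff = 0x128; word=0x25000000
[15+:6] ver=31 & 0x3f = 0x1f; word=0x250f8000
[8+:7] mode=-4 & 0x7f = 0x7c; word=0x250ffc00
[7+:1] id=0 & 0x1 = 0x0; word=0x250ffc00
[3+:4] prio=7 & 0xf = 0x7; word=0x250ffc38
[0+:3] cnt=-1 & 0x7 = 0x7; word=0x250ffc3f
word = 0x250ffc3f → big-endian bytes:
  [0]=0x25  [1]=0x0f  [2]=0xfc  [3]=0x3f

25 0f fc 3f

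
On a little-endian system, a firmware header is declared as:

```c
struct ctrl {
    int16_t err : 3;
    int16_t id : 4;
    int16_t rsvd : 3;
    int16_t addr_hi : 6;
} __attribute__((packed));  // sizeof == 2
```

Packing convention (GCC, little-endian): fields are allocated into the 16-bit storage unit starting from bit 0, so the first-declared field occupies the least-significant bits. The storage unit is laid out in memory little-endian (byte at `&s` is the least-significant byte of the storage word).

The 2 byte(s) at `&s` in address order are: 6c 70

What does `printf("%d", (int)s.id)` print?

[0]=0x6c [1]=0x70 (little-endian) → word 0x706c
err [0+:3] = (word>>0) & 0x7 = 4
id [3+:4] = (word>>3) & 0xf = 13  ←
rsvd [7+:3] = (word>>7) & 0x7 = 0
addr_hi [10+:6] = (word>>10) & 0x3f = 28
id signed 4b, MSB=1: 13 - 16 = -3

-3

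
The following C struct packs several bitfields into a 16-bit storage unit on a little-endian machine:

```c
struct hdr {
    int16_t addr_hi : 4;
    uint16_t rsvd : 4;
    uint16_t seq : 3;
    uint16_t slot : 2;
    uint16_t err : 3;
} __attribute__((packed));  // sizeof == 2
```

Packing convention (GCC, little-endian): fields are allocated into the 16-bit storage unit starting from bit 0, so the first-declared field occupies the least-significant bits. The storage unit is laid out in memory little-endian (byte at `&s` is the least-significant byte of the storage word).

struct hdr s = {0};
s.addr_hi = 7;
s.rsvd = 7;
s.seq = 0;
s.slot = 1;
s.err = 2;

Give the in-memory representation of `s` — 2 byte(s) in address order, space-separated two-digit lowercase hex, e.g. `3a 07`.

addr_hi:4 = 7 → 0x7 << 0 → word 0x0007
rsvd:4 = 7 → 0x7 << 4 → word 0x0077
seq:3 = 0 → 0x0 << 8 → word 0x0077
slot:2 = 1 → 0x1 << 11 → word 0x0877
err:3 = 2 → 0x2 << 13 → word 0x4877
word = 0x4877 → little-endian bytes:
  [0]=0x77  [1]=0x48

77 48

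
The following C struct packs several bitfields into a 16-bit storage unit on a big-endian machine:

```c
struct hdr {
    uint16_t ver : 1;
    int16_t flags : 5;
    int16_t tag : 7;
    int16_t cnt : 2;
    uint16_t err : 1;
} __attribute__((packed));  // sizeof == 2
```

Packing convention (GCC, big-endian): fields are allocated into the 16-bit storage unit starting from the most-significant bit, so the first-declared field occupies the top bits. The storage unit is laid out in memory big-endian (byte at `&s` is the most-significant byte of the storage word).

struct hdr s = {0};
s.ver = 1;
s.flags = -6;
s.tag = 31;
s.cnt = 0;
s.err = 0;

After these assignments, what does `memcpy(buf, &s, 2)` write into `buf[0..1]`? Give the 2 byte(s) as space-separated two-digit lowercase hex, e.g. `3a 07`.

ver:1 = 1 → 0x1 << 15 → word 0x8000
flags:5 = -6 → 0x1a << 10 → word 0xe800
tag:7 = 31 → 0x1f << 3 → word 0xe8f8
cnt:2 = 0 → 0x0 << 1 → word 0xe8f8
err:1 = 0 → 0x0 << 0 → word 0xe8f8
word = 0xe8f8 → big-endian bytes:
  [0]=0xe8  [1]=0xf8

e8 f8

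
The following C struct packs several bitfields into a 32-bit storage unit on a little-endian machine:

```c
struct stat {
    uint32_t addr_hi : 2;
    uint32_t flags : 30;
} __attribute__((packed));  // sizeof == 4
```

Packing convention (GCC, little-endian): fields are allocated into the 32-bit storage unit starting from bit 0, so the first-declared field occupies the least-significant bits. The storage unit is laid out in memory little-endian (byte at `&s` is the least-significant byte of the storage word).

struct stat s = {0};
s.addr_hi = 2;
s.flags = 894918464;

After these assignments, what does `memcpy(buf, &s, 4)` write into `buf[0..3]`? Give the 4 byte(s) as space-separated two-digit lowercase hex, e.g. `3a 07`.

02 7d 5d d5

addr_hi:2 = 2 → 0x2 << 0 → word 0x00000002
flags:30 = 894918464 → 0x35575f40 << 2 → word 0xd55d7d02
word = 0xd55d7d02 → little-endian bytes:
  [0]=0x02  [1]=0x7d  [2]=0x5d  [3]=0xd5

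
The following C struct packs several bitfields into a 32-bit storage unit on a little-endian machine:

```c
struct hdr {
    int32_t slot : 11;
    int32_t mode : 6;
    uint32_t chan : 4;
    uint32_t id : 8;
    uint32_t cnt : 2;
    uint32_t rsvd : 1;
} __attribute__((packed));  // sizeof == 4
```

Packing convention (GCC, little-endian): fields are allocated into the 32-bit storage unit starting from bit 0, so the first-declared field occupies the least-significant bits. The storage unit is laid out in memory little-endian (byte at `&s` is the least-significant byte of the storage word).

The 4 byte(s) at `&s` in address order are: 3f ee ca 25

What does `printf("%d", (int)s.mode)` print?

[0]=0x3f [1]=0xee [2]=0xca [3]=0x25 (little-endian) → word 0x25caee3f
slot:11 @ bit 0 → (0x25caee3f>>0)&0x7ff = 0x63f
mode:6 @ bit 11 → (0x25caee3f>>11)&0x3f = 0x1d  ←
chan:4 @ bit 17 → (0x25caee3f>>17)&0xf = 0x5
id:8 @ bit 21 → (0x25caee3f>>21)&0xff = 0x2e
cnt:2 @ bit 29 → (0x25caee3f>>29)&0x3 = 0x1
rsvd:1 @ bit 31 → (0x25caee3f>>31)&0x1 = 0x0
mode signed 6b, MSB=0: value = 29

29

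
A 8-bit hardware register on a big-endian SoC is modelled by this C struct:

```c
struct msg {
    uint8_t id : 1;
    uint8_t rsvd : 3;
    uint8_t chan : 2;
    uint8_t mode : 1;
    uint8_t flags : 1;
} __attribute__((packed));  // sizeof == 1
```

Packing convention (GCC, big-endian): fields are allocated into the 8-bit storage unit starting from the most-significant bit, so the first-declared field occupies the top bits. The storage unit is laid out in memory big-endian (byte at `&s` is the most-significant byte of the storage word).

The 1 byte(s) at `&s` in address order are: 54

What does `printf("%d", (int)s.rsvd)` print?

5

[0]=0x54 (big-endian) → word 0x54
id:1 @ bit 7 → (0x54>>7)&0x1 = 0x0
rsvd:3 @ bit 4 → (0x54>>4)&0x7 = 0x5  ←
chan:2 @ bit 2 → (0x54>>2)&0x3 = 0x1
mode:1 @ bit 1 → (0x54>>1)&0x1 = 0x0
flags:1 @ bit 0 → (0x54>>0)&0x1 = 0x0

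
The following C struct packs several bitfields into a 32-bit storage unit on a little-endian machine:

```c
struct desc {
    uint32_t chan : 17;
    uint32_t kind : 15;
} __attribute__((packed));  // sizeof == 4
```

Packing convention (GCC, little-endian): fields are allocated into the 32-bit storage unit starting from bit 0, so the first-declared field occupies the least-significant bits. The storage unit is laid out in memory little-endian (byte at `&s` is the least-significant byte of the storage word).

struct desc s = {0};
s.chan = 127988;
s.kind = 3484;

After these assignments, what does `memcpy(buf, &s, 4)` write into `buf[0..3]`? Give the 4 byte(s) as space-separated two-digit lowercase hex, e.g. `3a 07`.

chan:17 = 127988 → 0x1f3f4 << 0 → word 0x0001f3f4
kind:15 = 3484 → 0xd9c << 17 → word 0x1b39f3f4
word = 0x1b39f3f4 → little-endian bytes:
  [0]=0xf4  [1]=0xf3  [2]=0x39  [3]=0x1b

f4 f3 39 1b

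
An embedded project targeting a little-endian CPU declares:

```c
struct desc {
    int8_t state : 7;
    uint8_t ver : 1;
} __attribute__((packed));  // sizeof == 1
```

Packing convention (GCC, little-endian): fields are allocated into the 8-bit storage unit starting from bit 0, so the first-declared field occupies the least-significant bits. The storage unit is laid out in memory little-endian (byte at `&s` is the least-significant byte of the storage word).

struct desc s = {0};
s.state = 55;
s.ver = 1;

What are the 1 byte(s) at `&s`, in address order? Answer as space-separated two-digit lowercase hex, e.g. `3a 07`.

state (7b) val=55 bits=0x37 at bit 0: 0x37
ver (1b) val=1 bits=0x1 at bit 7: 0xb7
word = 0xb7 → little-endian bytes:
  [0]=0xb7

b7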